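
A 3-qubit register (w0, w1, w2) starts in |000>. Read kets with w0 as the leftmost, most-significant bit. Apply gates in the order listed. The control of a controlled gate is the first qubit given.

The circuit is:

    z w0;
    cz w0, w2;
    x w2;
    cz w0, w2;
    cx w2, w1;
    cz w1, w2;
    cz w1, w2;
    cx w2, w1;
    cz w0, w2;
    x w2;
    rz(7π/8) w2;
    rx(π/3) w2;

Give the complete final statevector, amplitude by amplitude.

The resulting statevector has amplitude -sqrt(3)*exp(9*I*pi/16)/2 on |000>, -exp(I*pi/16)/2 on |001>, and 0 on every other basis state. Key observation: gates 3-10 undo each other exactly, leaving only the rest of the circuit to track.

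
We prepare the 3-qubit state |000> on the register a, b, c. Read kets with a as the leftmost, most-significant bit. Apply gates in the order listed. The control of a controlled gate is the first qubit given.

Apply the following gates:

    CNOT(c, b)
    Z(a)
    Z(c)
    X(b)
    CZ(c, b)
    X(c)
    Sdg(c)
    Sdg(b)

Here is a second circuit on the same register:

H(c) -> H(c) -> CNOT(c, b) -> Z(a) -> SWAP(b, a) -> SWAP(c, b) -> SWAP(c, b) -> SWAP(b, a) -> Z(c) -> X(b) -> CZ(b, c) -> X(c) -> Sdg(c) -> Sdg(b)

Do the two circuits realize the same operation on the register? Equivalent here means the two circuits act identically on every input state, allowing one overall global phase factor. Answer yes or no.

Yes: on every input state the two circuits agree up to one overall phase factor.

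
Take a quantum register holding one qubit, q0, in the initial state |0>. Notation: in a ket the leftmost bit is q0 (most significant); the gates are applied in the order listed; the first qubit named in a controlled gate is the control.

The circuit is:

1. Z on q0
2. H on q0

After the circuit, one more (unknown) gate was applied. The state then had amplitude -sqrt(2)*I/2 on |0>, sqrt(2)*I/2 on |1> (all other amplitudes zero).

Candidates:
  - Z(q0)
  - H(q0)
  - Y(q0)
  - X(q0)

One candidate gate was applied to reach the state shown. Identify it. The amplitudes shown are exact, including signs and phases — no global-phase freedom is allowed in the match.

The unique candidate consistent with the amplitudes is Y(q0).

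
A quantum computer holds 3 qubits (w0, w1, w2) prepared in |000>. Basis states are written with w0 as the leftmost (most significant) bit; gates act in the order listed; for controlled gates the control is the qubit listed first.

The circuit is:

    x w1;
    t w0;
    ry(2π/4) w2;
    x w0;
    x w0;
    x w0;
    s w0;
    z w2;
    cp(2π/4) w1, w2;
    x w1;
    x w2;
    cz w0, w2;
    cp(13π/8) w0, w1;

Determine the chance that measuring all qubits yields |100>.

Outcome |100> occurs with probability 1/2.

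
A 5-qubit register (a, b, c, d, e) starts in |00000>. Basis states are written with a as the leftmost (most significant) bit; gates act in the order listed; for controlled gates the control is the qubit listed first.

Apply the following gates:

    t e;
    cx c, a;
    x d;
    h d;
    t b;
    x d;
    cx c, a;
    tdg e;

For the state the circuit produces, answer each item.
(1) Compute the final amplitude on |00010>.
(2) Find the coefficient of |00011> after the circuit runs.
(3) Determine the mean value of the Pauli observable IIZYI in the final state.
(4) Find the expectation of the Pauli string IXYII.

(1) The final state's coefficient on |00010> equals sqrt(2)/2.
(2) The amplitude on |00011> is 0.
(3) The expectation value of IIZYI is 0.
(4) In the final state, IXYII has expectation 0.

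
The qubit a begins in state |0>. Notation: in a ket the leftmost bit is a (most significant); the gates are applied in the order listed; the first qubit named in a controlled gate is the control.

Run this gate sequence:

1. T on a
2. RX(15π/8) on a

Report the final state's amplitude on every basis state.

The final amplitudes are -cos(pi/16) on |0>, -I*sin(pi/16) on |1>.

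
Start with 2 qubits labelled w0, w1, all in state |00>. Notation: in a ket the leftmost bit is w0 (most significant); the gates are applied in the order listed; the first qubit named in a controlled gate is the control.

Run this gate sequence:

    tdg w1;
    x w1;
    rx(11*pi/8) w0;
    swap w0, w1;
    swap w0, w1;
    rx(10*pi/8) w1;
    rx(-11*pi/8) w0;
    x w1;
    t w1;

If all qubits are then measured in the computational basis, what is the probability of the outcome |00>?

The probability of measuring |00> is 1/2 - sqrt(2)/4.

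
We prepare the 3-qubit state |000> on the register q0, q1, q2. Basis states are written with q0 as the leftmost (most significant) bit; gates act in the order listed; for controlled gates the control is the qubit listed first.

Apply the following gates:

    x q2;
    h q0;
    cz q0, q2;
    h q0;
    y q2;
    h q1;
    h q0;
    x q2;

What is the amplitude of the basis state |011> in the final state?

|011> carries amplitude -I/2 in the final state.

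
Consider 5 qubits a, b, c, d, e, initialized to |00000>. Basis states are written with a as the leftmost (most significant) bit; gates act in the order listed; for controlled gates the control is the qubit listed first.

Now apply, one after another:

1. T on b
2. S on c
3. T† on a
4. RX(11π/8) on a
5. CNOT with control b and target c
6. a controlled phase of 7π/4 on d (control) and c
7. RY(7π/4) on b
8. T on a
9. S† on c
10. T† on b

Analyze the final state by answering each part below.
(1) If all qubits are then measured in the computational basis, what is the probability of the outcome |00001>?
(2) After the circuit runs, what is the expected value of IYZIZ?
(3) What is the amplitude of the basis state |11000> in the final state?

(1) A full measurement returns |00001> with probability 0.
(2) The expectation value of IYZIZ is -I*sqrt(1/2 - sqrt(2)/4)*sqrt(sqrt(2)/4 + 1/2)*exp(I*pi/4)*sin(5*pi/16)**2 - I*sqrt(1/2 - sqrt(2)/4)*sqrt(sqrt(2)/4 + 1/2)*exp(I*pi/4)*cos(5*pi/16)**2 + I*sqrt(1/2 - sqrt(2)/4)*sqrt(sqrt(2)/4 + 1/2)*exp(-I*pi/4)*cos(5*pi/16)**2 + I*sqrt(1/2 - sqrt(2)/4)*sqrt(sqrt(2)/4 + 1/2)*exp(-I*pi/4)*sin(5*pi/16)**2.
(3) The amplitude on |11000> is -I*sqrt(2 - sqrt(2))*sin(5*pi/16)/2.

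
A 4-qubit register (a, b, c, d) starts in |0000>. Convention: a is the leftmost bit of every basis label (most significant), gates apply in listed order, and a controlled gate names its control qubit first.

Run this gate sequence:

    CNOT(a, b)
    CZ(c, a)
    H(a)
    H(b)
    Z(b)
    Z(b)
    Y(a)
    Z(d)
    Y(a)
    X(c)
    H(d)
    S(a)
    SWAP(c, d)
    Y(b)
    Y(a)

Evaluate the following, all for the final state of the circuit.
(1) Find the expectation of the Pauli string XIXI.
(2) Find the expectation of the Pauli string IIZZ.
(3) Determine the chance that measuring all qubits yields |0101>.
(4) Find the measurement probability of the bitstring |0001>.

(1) In the final state, XIXI has expectation 0.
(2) The expectation value of IIZZ is 0.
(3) Outcome |0101> occurs with probability 1/8.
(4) The probability of measuring |0001> is 1/8.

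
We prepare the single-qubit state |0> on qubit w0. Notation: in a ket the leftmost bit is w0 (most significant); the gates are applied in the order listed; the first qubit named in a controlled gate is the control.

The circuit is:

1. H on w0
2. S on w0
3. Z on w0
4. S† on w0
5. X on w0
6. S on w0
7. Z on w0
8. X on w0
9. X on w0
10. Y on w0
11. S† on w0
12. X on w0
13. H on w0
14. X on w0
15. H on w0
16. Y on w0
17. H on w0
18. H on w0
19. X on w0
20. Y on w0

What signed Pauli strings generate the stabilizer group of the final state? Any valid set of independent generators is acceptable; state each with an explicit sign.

One valid set of independent stabilizer generators is -X (any independent generating set of the same group is equally correct).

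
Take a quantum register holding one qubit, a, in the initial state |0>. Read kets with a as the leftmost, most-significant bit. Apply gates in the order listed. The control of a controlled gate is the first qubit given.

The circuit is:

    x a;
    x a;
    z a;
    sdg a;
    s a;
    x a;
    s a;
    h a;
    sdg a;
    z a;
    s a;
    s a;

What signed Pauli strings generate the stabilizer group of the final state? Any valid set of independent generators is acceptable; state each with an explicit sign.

One valid set of independent stabilizer generators is +Y (any independent generating set of the same group is equally correct).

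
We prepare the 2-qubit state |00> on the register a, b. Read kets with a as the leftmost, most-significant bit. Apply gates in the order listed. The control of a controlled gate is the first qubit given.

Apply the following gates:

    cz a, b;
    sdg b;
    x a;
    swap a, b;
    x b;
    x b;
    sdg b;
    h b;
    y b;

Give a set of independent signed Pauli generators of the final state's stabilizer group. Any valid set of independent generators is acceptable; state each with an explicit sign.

The stabilizer group can be generated by +IX, +ZI, among other valid generating sets.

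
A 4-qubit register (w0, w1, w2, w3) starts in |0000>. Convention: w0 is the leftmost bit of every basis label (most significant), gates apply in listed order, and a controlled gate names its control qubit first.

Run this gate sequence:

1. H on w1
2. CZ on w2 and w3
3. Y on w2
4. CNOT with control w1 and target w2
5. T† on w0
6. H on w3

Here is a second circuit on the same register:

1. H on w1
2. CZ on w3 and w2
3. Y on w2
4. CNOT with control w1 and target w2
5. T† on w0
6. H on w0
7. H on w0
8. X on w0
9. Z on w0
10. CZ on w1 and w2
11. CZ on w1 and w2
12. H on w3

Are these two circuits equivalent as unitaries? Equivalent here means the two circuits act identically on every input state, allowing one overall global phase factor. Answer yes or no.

No: there is an input state on which the two circuits produce genuinely different outputs (not merely differing by a phase).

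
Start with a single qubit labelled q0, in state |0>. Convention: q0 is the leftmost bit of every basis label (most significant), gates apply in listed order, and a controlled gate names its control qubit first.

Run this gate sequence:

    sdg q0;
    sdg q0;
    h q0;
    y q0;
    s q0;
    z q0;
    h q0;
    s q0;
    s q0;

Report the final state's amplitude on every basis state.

The resulting statevector has amplitude 1/2 - I/2 on |0>, 1/2 + I/2 on |1>.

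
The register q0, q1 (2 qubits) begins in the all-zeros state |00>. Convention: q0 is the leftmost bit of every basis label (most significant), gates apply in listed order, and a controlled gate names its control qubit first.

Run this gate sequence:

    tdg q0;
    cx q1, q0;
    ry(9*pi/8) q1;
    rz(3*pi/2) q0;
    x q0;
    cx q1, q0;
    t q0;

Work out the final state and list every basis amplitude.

The resulting statevector has amplitude 0 on |00>, -exp(I*pi/4)*cos(pi/16) on |01>, I*sin(pi/16) on |10>, 0 on |11>.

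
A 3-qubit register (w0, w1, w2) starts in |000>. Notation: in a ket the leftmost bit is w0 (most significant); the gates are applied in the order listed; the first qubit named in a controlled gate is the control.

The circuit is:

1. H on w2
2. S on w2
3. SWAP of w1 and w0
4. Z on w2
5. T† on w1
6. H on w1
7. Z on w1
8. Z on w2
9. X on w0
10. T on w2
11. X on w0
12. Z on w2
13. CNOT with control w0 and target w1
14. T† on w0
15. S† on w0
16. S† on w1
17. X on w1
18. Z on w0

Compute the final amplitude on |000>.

The amplitude on |000> is I/2.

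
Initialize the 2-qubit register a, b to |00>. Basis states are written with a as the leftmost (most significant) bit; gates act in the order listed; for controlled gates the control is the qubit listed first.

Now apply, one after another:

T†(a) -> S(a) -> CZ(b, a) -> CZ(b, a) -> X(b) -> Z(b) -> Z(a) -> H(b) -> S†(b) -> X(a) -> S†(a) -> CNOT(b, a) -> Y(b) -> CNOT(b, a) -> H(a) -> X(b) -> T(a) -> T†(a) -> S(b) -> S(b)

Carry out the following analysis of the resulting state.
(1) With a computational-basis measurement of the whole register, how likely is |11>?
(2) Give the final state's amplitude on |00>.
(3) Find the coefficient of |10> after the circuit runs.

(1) Outcome |11> occurs with probability 1/4.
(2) The final state's coefficient on |00> equals -1/2.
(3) The final state's coefficient on |10> equals -1/2.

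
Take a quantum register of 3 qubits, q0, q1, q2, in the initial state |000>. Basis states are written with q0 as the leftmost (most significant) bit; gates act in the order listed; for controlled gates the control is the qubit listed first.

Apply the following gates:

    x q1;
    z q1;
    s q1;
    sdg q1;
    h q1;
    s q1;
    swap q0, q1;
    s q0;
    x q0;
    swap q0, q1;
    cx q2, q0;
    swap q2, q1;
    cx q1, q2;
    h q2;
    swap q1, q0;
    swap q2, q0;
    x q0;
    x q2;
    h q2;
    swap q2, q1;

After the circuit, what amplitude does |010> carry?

|010> carries amplitude 0 in the final state.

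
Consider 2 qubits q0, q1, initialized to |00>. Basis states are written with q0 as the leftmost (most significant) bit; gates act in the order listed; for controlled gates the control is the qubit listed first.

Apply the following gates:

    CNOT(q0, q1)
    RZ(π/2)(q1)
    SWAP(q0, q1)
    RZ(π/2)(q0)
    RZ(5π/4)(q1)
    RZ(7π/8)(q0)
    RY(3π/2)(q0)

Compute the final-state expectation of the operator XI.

The expectation value of XI is -1.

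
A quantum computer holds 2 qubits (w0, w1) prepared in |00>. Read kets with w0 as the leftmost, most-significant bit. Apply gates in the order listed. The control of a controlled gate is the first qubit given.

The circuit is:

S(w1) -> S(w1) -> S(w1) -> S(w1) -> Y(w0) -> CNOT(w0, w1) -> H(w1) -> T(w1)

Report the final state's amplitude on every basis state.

The resulting statevector has amplitude 0 on |00>, 0 on |01>, sqrt(2)*I/2 on |10>, -sqrt(2)*exp(3*I*pi/4)/2 on |11>.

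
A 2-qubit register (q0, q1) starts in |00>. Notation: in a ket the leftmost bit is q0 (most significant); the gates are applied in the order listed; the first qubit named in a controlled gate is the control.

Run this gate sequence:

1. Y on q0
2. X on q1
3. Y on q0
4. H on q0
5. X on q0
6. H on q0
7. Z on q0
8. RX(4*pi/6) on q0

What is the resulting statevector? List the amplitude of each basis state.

The final amplitudes are 0 on |00>, 1/2 on |01>, 0 on |10>, -sqrt(3)*I/2 on |11>. Key observation: gates 4-7 undo each other exactly, leaving only the rest of the circuit to track.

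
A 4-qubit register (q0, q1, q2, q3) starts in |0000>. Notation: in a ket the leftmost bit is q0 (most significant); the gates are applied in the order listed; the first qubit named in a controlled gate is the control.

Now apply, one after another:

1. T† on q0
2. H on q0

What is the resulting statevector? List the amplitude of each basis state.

The final amplitudes are sqrt(2)/2 on |0000>, sqrt(2)/2 on |1000>, and 0 on every other basis state.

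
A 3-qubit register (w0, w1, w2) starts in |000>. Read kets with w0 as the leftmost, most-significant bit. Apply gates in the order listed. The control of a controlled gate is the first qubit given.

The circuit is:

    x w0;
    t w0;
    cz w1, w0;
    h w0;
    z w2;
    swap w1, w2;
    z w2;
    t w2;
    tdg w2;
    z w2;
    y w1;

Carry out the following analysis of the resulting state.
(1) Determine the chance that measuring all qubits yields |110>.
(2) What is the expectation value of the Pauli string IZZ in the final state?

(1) The probability of measuring |110> is 1/2. Key observation: the block from step 7 through step 10 cancels to the identity and can be dropped.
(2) The expectation value of IZZ is -1.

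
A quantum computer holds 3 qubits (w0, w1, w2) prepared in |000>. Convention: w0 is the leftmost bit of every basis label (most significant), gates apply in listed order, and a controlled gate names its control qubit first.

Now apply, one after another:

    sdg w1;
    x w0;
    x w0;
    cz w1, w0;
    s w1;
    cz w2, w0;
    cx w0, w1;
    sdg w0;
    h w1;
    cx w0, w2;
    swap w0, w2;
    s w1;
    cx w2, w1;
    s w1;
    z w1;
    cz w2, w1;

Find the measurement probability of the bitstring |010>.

Outcome |010> occurs with probability 1/2.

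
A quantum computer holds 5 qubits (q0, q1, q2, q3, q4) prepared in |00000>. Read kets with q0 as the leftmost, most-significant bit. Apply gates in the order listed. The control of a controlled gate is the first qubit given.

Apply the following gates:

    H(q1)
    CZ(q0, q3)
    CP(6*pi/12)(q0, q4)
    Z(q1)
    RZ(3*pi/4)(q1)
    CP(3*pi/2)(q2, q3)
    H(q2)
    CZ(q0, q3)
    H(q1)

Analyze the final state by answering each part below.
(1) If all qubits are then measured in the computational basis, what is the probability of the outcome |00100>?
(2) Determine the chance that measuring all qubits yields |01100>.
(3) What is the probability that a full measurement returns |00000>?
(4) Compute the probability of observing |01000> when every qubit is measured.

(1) The probability of measuring |00100> is sqrt(2)/8 + 1/4.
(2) Outcome |01100> occurs with probability 1/4 - sqrt(2)/8.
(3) A full measurement returns |00000> with probability sqrt(2)/8 + 1/4.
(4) Outcome |01000> occurs with probability 1/4 - sqrt(2)/8.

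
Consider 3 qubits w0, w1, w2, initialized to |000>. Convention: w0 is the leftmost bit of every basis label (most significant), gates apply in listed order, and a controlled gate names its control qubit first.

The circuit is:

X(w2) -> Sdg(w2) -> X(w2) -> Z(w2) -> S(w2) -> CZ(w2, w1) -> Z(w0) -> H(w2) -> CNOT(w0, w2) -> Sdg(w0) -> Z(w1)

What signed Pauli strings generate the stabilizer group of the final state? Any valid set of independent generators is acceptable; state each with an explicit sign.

One valid set of independent stabilizer generators is +IIX, +ZII, +IZI (any independent generating set of the same group is equally correct).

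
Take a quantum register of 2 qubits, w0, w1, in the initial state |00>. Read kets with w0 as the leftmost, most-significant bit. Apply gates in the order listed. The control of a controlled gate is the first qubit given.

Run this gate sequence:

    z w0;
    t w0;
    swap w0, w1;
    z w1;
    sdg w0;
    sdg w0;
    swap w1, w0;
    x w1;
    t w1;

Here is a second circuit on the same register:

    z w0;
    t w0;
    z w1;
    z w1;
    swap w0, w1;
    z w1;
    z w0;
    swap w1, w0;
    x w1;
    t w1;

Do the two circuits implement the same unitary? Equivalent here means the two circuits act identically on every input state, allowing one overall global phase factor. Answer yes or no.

Yes: on every input state the two circuits agree up to one overall phase factor.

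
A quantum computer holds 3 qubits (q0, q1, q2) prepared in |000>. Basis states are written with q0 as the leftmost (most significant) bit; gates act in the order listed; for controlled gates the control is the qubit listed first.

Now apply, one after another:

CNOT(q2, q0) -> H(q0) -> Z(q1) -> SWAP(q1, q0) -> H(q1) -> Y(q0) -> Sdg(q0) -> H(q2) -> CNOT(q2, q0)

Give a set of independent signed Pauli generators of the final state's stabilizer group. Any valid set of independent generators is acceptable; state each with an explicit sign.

The final state is stabilized by the group generated by +XIX, -ZIZ, +IZI; other independent generating sets are equally valid.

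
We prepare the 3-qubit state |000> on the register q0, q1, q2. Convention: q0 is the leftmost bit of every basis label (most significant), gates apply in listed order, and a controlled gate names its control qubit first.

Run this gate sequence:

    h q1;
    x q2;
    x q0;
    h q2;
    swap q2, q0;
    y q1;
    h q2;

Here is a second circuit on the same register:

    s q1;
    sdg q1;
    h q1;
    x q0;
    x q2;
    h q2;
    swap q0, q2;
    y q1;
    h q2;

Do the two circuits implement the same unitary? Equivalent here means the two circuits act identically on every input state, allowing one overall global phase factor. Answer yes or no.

Yes — the two circuits implement the same unitary up to a global phase.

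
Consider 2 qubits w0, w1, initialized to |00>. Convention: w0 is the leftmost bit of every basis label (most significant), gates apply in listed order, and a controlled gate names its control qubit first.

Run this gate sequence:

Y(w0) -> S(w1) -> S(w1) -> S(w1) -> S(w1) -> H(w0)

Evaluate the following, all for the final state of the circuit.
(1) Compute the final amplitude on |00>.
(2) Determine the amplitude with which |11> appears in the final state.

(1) The amplitude on |00> is sqrt(2)*I/2. Key observation: the block from step 2 through step 5 cancels to the identity and can be dropped.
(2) The amplitude on |11> is 0.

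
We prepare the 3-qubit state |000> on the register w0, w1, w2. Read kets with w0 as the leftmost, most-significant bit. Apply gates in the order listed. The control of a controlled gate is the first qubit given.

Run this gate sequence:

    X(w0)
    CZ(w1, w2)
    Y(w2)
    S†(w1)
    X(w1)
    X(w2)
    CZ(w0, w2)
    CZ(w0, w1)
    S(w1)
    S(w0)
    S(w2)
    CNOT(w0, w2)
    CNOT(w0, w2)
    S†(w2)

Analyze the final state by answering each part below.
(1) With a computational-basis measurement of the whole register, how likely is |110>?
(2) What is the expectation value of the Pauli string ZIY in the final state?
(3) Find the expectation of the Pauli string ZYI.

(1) Outcome |110> occurs with probability 1. Key observation: the block from step 12 through step 13 cancels to the identity and can be dropped.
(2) In the final state, ZIY has expectation 0.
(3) In the final state, ZYI has expectation 0.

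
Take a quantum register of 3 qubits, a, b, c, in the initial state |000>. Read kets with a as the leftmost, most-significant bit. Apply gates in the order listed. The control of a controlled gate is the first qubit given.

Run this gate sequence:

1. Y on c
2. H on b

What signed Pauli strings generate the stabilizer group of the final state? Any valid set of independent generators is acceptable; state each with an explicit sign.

The stabilizer group can be generated by +IXI, +ZII, -IIZ, among other valid generating sets.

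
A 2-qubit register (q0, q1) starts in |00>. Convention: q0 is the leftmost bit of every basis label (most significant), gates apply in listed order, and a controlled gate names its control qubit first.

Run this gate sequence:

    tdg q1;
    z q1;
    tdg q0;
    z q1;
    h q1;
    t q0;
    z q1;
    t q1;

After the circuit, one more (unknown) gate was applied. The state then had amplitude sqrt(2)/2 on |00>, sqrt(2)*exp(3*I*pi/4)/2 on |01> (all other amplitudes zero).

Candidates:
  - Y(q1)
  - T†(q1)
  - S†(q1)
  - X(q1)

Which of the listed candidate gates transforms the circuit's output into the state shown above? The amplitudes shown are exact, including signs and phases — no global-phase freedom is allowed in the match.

The applied gate was S†(q1).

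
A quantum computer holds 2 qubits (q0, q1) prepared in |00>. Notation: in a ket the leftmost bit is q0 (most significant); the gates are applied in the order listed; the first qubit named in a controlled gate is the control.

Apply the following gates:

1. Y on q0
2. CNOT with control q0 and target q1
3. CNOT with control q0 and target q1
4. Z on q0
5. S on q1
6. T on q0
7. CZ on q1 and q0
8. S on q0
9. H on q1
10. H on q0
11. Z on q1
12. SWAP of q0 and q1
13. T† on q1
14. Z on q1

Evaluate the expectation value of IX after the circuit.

The expectation value of IX is sqrt(2)/2. Key observation: the block from step 2 through step 3 cancels to the identity and can be dropped.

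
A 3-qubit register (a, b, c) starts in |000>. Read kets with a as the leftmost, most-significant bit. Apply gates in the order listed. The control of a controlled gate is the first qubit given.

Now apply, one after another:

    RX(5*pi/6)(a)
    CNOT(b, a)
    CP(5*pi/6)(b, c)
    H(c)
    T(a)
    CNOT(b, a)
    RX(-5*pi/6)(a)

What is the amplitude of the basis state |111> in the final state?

The amplitude on |111> is 0.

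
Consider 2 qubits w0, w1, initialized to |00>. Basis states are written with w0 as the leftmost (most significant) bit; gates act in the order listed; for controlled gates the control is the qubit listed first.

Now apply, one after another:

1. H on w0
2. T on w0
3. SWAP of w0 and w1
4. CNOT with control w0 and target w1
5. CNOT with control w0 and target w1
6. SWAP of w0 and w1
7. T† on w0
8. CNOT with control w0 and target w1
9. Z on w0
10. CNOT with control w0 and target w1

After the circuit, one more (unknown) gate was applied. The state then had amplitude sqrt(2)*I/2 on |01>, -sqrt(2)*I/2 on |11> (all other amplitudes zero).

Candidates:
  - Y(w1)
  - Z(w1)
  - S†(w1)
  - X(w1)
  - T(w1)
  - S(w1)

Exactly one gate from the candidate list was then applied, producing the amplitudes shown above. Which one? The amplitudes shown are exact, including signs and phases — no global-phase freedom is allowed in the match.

It was Y(w1) that produced the state shown. Key observation: steps 2-7 multiply out to the identity, so the circuit reduces to the remaining gates.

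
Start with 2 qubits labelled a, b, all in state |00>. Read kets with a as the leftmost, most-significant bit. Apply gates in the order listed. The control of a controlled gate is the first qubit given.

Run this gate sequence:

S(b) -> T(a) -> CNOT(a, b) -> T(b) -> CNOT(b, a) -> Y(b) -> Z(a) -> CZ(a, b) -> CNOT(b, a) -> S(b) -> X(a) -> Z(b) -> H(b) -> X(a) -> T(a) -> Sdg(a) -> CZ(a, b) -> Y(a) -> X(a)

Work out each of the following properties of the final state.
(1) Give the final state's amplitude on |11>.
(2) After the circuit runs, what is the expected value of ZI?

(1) The final state's coefficient on |11> equals -sqrt(2)*exp(I*pi/4)/2.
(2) The observable ZI averages to -1.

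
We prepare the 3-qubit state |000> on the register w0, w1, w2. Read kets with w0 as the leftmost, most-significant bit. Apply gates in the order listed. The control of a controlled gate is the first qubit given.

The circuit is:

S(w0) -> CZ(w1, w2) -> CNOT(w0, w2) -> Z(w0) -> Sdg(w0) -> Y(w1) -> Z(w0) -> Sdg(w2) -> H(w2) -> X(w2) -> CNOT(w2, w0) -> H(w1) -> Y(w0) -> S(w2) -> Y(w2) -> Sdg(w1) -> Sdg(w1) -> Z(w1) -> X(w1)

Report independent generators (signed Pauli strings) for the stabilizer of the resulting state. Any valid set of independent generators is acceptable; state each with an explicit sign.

One valid set of independent stabilizer generators is -XIY, -IXI, +ZIZ (any independent generating set of the same group is equally correct).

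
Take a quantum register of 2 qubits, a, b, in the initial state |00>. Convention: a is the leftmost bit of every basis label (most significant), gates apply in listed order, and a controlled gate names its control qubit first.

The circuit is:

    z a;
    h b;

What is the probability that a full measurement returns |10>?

The probability of measuring |10> is 0.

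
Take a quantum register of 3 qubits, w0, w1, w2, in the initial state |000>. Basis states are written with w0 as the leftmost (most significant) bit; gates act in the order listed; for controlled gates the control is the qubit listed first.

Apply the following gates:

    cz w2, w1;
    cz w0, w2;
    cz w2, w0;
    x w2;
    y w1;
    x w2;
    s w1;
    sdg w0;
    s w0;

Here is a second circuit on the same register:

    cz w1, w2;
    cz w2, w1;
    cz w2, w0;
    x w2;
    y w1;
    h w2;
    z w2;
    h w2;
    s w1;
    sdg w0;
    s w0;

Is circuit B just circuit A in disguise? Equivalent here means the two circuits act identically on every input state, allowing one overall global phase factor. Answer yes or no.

No: there is an input state on which the two circuits produce genuinely different outputs (not merely differing by a phase).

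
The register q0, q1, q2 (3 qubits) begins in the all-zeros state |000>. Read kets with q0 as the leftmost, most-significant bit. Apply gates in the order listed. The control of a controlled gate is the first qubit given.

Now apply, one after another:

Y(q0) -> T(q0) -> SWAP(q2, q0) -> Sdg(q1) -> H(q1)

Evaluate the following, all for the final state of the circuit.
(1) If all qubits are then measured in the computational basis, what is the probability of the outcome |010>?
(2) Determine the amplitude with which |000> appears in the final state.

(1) The probability of measuring |010> is 0.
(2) |000> carries amplitude 0 in the final state.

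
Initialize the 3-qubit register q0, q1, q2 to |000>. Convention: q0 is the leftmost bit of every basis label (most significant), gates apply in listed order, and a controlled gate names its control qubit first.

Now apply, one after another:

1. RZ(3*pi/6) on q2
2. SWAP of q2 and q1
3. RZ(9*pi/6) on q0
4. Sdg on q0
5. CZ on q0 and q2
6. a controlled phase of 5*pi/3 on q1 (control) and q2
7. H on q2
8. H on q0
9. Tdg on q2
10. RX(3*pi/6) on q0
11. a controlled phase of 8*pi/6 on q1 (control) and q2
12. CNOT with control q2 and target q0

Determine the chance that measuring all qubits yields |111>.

Outcome |111> occurs with probability 0.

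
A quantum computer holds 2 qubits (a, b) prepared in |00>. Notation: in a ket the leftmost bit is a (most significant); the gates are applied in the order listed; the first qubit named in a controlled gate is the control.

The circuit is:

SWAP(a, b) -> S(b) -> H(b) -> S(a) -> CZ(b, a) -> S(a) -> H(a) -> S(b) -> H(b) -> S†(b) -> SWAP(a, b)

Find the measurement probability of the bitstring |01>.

Outcome |01> occurs with probability 1/4.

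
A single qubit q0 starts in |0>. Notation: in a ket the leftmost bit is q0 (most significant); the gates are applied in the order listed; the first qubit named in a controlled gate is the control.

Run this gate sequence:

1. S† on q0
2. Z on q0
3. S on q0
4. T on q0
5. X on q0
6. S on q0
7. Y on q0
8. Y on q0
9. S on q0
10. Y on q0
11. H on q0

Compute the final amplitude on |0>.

The amplitude on |0> is sqrt(2)*I/2.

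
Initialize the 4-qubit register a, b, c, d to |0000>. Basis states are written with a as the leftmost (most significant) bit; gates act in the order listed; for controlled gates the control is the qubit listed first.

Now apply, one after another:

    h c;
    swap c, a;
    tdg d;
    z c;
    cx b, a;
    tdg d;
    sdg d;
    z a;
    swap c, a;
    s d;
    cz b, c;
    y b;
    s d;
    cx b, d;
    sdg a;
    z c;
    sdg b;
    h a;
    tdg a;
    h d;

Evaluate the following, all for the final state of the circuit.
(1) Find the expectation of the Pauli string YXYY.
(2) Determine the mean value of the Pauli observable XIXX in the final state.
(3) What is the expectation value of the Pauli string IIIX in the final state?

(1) The observable YXYY averages to 0.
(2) In the final state, XIXX has expectation -sqrt(2)/2.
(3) The expectation value of IIIX is -1.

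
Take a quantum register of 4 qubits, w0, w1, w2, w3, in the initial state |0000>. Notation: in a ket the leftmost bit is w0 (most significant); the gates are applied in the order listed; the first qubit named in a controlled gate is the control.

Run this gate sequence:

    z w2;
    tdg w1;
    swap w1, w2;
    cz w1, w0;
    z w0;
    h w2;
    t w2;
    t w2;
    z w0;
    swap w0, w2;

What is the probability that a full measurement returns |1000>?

A full measurement returns |1000> with probability 1/2.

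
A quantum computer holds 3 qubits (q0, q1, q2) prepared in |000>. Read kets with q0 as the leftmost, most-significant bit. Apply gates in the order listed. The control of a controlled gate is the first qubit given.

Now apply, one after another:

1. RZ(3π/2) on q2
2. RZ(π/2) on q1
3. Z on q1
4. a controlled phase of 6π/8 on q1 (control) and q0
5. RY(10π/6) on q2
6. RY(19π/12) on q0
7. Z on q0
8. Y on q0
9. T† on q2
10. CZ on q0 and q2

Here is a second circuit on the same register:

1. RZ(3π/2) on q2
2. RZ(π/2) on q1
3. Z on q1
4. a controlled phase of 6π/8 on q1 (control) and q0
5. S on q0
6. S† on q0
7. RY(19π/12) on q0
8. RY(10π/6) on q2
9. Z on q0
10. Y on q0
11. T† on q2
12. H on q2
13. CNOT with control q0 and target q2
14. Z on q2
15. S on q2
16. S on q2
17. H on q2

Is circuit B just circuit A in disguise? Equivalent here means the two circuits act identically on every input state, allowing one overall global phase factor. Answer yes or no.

Yes — the two circuits implement the same unitary up to a global phase.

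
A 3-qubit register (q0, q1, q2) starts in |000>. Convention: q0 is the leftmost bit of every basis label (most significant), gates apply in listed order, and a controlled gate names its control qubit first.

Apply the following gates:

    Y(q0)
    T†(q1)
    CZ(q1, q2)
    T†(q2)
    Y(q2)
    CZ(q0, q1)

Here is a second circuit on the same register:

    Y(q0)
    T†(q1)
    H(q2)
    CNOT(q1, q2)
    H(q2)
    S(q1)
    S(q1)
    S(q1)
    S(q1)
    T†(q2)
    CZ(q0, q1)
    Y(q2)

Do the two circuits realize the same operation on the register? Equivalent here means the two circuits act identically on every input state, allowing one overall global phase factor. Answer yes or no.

Yes — the two circuits implement the same unitary up to a global phase.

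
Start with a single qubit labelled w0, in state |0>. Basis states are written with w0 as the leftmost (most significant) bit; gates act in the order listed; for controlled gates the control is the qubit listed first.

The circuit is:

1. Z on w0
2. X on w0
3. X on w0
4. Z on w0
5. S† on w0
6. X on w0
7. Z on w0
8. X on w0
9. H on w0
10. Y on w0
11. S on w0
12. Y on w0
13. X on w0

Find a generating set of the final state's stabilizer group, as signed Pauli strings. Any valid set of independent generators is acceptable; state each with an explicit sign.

The stabilizer group can be generated by +Y, among other valid generating sets.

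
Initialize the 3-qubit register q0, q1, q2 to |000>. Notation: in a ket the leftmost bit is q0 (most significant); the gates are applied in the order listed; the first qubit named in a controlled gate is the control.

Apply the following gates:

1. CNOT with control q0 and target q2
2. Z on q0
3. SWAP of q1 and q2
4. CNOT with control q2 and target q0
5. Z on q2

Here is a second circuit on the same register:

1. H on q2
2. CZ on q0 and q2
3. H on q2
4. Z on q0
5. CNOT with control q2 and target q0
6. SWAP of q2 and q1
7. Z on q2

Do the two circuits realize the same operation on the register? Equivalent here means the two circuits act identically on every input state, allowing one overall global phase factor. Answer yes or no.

No: there is an input state on which the two circuits produce genuinely different outputs (not merely differing by a phase).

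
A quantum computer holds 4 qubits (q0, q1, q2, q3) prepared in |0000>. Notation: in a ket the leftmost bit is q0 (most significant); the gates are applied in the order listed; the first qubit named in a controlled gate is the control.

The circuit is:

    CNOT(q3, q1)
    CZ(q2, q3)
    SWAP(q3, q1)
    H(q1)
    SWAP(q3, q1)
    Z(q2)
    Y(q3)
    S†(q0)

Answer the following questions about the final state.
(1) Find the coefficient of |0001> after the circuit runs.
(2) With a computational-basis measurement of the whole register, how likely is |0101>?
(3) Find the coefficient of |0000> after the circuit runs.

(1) The amplitude on |0001> is sqrt(2)*I/2.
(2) Outcome |0101> occurs with probability 0.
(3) |0000> carries amplitude -sqrt(2)*I/2 in the final state.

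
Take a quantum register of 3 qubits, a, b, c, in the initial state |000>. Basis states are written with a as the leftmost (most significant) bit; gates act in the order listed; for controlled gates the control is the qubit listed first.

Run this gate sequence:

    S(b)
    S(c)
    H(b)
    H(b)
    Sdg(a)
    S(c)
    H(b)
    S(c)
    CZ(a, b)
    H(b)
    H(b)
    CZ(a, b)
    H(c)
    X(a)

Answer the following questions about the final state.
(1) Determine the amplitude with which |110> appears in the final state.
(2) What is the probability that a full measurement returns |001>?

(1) |110> carries amplitude 1/2 in the final state. Key observation: gates 9-12 undo each other exactly, leaving only the rest of the circuit to track.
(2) The probability of measuring |001> is 0.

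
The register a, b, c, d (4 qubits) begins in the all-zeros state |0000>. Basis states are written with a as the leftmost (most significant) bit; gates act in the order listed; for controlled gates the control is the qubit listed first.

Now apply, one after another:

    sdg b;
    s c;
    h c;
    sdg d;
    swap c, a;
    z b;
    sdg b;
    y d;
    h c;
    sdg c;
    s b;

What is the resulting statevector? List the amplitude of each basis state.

The resulting statevector has amplitude I/2 on |0001>, 1/2 on |0011>, I/2 on |1001>, 1/2 on |1011>, and 0 on every other basis state.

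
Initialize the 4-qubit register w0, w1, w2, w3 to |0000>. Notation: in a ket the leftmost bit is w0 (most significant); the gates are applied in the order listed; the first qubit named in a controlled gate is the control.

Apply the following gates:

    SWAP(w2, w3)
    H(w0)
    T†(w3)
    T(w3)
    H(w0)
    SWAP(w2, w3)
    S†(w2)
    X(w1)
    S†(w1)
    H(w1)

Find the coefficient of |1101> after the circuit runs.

The final state's coefficient on |1101> equals 0.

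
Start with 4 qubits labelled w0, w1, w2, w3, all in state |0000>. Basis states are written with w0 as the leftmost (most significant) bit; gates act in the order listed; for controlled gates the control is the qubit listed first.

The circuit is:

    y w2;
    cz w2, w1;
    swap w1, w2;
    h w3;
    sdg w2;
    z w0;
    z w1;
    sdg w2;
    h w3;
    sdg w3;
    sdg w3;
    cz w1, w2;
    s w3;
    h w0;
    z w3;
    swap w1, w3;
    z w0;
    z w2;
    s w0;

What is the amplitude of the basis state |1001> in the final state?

The amplitude on |1001> is -sqrt(2)/2.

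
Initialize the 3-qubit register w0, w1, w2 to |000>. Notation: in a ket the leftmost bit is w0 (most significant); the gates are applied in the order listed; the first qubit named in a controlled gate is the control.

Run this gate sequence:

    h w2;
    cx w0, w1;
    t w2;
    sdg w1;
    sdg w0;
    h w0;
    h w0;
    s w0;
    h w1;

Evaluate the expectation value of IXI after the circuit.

The observable IXI averages to 1. Key observation: gates 5-8 undo each other exactly, leaving only the rest of the circuit to track.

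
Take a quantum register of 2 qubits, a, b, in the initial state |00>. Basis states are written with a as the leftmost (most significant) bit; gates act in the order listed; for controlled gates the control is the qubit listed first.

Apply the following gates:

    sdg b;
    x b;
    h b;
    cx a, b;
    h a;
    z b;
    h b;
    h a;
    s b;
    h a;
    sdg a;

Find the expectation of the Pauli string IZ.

In the final state, IZ has expectation 1.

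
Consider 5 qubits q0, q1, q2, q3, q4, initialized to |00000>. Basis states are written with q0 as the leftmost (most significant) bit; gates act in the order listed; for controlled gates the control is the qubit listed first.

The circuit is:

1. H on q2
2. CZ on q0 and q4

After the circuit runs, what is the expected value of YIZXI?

The expectation value of YIZXI is 0.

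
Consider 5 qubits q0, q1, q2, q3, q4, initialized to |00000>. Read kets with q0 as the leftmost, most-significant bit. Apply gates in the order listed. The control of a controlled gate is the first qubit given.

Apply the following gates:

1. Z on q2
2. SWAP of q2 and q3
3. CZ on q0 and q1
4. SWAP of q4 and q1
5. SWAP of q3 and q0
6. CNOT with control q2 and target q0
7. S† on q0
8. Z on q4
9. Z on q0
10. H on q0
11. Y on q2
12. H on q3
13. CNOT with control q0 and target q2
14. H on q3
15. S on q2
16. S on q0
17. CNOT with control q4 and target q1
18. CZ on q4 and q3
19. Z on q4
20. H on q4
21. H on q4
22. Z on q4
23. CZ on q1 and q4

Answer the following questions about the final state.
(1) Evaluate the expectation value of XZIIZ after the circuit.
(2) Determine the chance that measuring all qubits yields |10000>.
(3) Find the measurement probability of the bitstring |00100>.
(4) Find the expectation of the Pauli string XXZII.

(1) The observable XZIIZ averages to 0.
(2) Outcome |10000> occurs with probability 1/2.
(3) The probability of measuring |00100> is 1/2.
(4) The observable XXZII averages to 0.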